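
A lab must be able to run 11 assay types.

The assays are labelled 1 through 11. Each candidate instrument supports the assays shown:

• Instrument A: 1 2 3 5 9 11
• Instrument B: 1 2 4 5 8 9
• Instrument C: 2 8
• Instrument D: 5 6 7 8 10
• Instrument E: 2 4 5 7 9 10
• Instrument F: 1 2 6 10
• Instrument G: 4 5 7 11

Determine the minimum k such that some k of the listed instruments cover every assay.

A and B and D together: A ∪ B ∪ D = {1, 2, 3, 4, 5, 6, 7, 8, 9, 10, 11} — every assay is covered.
Only A contains 3, so A is forced; the remaining 5 assays need at least 2 more instruments (each remaining instrument adds at most 4) — so at least 3 instruments are needed, and 3 is optimal.

3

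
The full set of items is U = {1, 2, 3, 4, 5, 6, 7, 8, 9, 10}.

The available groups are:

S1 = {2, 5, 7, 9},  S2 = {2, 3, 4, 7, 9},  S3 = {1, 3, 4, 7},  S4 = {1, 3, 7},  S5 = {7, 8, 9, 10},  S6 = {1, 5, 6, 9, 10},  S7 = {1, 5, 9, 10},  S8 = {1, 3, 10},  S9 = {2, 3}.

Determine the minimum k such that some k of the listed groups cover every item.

3

Take {S2, S5, S6}. Their union is {1, 2, 3, 4, 5, 6, 7, 8, 9, 10}, which is all 10 items.
Only S6 contains 6, so S6 is forced; the remaining 5 items need at least 2 more groups (each remaining group adds at most 4) — so at least 3 groups are needed, and 3 is optimal.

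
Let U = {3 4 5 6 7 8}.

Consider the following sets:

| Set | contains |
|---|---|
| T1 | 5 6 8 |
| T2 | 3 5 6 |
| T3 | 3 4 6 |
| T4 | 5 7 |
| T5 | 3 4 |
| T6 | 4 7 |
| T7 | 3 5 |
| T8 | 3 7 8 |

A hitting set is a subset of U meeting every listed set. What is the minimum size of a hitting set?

3

The 3 elements {3, 5, 7} hit every set.
No choice of 2 elements meets every set, so 3 is the minimum.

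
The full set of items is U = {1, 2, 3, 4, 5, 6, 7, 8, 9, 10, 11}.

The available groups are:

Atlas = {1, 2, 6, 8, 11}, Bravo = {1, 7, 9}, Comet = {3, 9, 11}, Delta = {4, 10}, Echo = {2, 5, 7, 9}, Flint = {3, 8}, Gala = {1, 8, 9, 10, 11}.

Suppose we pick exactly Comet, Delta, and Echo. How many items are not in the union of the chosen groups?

Union of Comet, Delta, Echo = {2, 3, 4, 5, 7, 9, 10, 11}.
Not covered: 1, 6, 8 — 3 items.

3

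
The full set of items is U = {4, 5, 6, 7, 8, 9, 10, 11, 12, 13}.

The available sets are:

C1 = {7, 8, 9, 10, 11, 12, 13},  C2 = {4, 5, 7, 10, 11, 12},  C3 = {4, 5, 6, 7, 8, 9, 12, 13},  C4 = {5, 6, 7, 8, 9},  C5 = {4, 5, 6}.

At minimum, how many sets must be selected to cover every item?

C1 and C3 together: C1 ∪ C3 = {4, 5, 6, 7, 8, 9, 10, 11, 12, 13} — every item is covered.
No single set has all 10 items (the largest, C3, has 8), so 2 is optimal.

2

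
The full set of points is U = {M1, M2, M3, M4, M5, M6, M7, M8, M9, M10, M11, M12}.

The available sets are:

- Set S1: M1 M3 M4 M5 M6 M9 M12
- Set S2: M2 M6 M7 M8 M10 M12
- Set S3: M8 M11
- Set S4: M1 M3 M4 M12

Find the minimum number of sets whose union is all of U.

3

Take {S1, S2, S3}. Their union is {M1, M2, M3, M4, M5, M6, M7, M8, M9, M10, M11, M12}, which is all 12 points.
Only S2 contains M2, so S2 is forced; the remaining 6 points need at least 2 more sets (each remaining set adds at most 5) — so at least 3 sets are needed, and 3 is optimal.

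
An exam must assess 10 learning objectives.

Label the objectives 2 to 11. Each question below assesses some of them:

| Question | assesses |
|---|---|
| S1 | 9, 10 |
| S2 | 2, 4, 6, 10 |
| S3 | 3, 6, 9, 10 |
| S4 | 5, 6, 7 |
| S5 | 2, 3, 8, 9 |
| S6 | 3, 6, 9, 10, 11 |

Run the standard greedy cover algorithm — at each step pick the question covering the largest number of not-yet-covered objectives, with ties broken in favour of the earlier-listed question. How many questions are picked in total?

4

Greedy: pick S6 (covers 5 new) → pick S2 (covers 2 new) → pick S4 (covers 2 new) → pick S5 (covers 1 new). Total picks: 4.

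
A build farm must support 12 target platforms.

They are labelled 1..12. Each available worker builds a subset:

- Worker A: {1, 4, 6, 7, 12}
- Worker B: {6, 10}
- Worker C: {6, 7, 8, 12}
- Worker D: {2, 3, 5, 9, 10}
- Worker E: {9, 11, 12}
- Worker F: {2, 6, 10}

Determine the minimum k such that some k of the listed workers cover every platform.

4

A and C and D and E together: A ∪ C ∪ D ∪ E = {1, 2, 3, 4, 5, 6, 7, 8, 9, 10, 11, 12} — every platform is covered.
Only E contains 11, so E is forced; the remaining 9 platforms need at least 3 more workers (each remaining worker adds at most 4) — so at least 4 workers are needed, and 4 is optimal.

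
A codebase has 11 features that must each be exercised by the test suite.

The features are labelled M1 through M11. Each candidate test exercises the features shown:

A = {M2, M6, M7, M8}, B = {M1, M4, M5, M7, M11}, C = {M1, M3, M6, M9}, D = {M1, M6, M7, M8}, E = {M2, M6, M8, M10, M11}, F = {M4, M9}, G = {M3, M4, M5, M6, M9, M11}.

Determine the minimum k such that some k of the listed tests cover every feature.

3

Take {B, E, G}. Their union is {M1, M2, M3, M4, M5, M6, M7, M8, M9, M10, M11}, which is all 11 features.
Only E contains M10, so E is forced; the remaining 6 features need at least 2 more tests (each remaining test adds at most 4) — so at least 3 tests are needed, and 3 is optimal.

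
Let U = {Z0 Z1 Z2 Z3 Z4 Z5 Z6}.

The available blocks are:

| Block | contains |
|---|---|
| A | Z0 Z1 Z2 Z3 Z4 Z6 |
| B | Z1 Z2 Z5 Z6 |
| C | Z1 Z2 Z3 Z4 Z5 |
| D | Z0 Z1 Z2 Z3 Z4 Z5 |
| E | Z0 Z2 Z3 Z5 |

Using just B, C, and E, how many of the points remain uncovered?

Union of B, C, E = {Z0, Z1, Z2, Z3, Z4, Z5, Z6} — that's every point, so 0 are uncovered.

0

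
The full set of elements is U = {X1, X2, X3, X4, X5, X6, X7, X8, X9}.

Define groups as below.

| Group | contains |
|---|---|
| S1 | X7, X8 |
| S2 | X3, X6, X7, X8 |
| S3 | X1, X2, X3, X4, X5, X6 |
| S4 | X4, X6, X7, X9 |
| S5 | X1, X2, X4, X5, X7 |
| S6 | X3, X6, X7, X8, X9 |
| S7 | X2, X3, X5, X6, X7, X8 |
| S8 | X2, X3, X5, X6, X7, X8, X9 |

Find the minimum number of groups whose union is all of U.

2

S3 and S8 cover everything between them: the union {X1, X2, X3, X4, X5, X6, X7, X8, X9} is all of U.
No single group has all 9 elements (the largest, S8, has 7), so 2 is optimal.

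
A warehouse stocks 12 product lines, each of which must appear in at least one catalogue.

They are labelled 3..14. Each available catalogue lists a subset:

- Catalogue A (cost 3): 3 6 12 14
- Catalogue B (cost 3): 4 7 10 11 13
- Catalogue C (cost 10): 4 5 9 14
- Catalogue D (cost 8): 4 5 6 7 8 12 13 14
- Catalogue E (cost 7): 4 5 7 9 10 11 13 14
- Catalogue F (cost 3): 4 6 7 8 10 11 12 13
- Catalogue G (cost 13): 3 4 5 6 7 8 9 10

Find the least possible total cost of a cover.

A, E, F together cover every product (A ∪ E ∪ F = {3, 4, 5, 6, 7, 8, 9, 10, 11, 12, 13, 14}); total cost 3 + 7 + 3 = 13.
No covering selection has total cost below 13.

13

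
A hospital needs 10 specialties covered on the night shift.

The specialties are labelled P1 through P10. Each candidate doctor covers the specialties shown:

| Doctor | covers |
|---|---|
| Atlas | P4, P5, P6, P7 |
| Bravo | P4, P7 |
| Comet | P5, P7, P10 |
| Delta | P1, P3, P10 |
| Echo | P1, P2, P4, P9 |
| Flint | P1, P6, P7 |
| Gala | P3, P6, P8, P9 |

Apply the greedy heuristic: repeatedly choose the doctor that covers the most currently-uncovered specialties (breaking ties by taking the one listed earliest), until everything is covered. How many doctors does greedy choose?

Greedy: pick Atlas (covers 4 new) → pick Delta (covers 3 new) → pick Echo (covers 2 new) → pick Gala (covers 1 new). Total picks: 4.
(The true minimum cover uses only 3 doctors, so greedy is not optimal here.)

4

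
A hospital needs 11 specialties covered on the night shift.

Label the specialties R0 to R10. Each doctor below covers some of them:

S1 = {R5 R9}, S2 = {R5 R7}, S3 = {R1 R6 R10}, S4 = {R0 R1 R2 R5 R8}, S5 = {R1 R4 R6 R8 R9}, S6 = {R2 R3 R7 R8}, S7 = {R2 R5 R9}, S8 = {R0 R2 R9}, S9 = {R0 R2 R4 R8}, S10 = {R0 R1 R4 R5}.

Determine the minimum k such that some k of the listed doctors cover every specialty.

S3 and S6 and S7 and S10 together: S3 ∪ S6 ∪ S7 ∪ S10 = {R0, R1, R2, R3, R4, R5, R6, R7, R8, R9, R10} — every specialty is covered.
No 3 of the 10 doctors cover everything (all 120 combinations miss at least one specialty), so 4 is optimal.

4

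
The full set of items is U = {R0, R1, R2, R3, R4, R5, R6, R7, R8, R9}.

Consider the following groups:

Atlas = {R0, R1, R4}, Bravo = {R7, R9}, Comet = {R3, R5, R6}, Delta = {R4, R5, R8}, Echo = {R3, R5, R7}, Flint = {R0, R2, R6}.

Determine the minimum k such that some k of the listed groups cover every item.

5

Take {Atlas, Bravo, Delta, Echo, Flint}. Their union is {R0, R1, R2, R3, R4, R5, R6, R7, R8, R9}, which is all 10 items.
No 4 of the 6 groups cover everything (all 15 combinations miss at least one item), so 5 is optimal.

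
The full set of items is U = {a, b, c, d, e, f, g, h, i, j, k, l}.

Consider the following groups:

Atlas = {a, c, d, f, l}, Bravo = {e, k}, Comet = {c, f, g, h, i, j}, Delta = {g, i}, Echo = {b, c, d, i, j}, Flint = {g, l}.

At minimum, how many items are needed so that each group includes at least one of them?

3

The 3 items {i, k, l} hit every group.
The groups Bravo, Echo, Flint are pairwise disjoint, so any hitting set needs a separate item for each — at least 3. Hence 3 is optimal.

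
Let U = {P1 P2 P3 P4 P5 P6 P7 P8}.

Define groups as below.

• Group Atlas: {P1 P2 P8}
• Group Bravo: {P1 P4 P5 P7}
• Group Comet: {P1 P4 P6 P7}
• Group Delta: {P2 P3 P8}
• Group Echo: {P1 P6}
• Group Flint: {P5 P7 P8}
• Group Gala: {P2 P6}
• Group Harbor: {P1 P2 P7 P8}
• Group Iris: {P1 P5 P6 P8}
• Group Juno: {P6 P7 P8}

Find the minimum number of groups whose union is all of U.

3

Take {Bravo, Delta, Echo}. Their union is {P1, P2, P3, P4, P5, P6, P7, P8}, which is all 8 elements.
Only Delta contains P3, so Delta is forced; the remaining 5 elements need at least 2 more groups (each remaining group adds at most 4) — so at least 3 groups are needed, and 3 is optimal.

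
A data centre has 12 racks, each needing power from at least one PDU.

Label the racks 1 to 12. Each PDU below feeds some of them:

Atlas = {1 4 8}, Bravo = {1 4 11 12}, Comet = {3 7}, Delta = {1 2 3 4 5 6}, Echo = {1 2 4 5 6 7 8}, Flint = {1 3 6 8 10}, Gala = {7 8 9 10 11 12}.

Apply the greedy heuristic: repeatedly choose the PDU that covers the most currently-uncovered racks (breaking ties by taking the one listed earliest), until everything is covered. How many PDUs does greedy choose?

3

Greedy: pick Echo (covers 7 new) → pick Gala (covers 4 new) → pick Comet (covers 1 new). Total picks: 3.
(The true minimum cover uses only 2 PDUs, so greedy is not optimal here.)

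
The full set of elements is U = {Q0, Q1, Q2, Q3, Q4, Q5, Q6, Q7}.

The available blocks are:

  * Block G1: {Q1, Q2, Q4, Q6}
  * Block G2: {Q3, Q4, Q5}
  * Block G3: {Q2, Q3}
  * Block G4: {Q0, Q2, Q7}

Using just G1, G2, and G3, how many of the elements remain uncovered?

2

Union of G1, G2, G3 = {Q1, Q2, Q3, Q4, Q5, Q6}.
Not covered: Q0, Q7 — 2 elements.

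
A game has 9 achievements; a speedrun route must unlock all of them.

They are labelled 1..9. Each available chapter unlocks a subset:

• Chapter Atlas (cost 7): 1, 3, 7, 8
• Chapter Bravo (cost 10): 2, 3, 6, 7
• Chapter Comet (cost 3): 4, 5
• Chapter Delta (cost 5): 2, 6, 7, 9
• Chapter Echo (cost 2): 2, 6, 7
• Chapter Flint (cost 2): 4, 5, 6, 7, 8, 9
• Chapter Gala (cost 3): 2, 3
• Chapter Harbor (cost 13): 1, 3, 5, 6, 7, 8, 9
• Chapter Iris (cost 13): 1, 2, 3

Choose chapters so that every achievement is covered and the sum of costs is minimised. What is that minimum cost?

11

Atlas, Echo, Flint together cover every achievement (Atlas ∪ Echo ∪ Flint = {1, 2, 3, 4, 5, 6, 7, 8, 9}); total cost 7 + 2 + 2 = 11.
The greedy pick Flint, Gala, Atlas costs 12; no covering selection beats 11.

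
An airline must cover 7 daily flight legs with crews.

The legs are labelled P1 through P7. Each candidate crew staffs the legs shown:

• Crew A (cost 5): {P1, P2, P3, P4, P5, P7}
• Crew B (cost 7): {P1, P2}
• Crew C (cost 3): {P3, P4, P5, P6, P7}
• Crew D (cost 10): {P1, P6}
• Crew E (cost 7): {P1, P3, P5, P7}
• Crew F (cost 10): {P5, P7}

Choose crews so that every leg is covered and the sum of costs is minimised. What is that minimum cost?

8

A, C together cover every leg (A ∪ C = {P1, P2, P3, P4, P5, P6, P7}); total cost 5 + 3 = 8.
No covering selection has total cost below 8.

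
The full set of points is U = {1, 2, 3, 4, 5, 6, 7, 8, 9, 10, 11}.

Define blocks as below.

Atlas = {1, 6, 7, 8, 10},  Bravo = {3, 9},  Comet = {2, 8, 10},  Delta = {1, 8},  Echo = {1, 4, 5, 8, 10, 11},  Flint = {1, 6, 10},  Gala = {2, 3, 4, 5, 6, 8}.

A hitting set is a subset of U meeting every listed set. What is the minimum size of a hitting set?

The 3 points {1, 2, 3} hit every block.
No choice of 2 points meets every block, so 3 is the minimum.

3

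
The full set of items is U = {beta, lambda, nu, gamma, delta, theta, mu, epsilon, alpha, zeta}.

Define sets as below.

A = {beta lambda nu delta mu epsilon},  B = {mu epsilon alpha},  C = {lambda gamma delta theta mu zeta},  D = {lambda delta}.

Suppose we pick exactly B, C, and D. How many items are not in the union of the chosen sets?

Union of B, C, D = {lambda, gamma, delta, theta, mu, epsilon, alpha, zeta}.
Not covered: beta, nu — 2 items.

2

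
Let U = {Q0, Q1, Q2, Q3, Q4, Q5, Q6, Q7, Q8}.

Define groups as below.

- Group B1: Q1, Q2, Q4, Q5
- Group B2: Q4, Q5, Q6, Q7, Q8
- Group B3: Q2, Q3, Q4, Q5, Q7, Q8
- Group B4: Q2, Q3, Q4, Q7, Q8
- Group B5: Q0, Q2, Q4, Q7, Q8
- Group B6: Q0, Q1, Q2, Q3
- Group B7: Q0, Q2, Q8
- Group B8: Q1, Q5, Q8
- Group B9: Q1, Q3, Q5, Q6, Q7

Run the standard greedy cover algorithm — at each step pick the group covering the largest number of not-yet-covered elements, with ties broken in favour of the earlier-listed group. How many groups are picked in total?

3

Greedy: pick B3 (covers 6 new) → pick B6 (covers 2 new) → pick B2 (covers 1 new). Total picks: 3.
(The true minimum cover uses only 2 groups, so greedy is not optimal here.)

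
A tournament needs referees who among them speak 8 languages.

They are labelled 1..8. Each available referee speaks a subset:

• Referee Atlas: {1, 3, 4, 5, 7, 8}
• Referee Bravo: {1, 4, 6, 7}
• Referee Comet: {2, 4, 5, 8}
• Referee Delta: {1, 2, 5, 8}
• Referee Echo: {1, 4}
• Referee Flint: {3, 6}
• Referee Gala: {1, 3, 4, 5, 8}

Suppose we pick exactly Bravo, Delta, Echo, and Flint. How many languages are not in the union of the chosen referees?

Union of Bravo, Delta, Echo, Flint = {1, 2, 3, 4, 5, 6, 7, 8} — that's every language, so 0 are uncovered.

0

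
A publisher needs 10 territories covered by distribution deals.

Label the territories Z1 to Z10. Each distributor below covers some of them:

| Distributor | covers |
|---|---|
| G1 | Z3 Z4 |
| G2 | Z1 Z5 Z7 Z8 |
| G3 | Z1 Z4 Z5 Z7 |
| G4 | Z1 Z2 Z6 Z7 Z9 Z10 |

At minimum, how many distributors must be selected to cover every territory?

3

G1 and G2 and G4 together: G1 ∪ G2 ∪ G4 = {Z1, Z2, Z3, Z4, Z5, Z6, Z7, Z8, Z9, Z10} — every territory is covered.
Only G4 contains Z2, so G4 is forced; the remaining 4 territories need at least 2 more distributors (each remaining distributor adds at most 2) — so at least 3 distributors are needed, and 3 is optimal.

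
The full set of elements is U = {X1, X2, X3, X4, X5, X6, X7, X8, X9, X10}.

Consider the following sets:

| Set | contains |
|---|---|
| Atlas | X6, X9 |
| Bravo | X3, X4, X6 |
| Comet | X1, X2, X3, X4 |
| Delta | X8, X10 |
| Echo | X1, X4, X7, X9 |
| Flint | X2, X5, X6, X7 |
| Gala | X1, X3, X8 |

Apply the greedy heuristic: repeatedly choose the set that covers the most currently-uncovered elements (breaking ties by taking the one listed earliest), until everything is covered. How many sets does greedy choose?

Greedy: pick Comet (covers 4 new) → pick Flint (covers 3 new) → pick Delta (covers 2 new) → pick Atlas (covers 1 new). Total picks: 4.

4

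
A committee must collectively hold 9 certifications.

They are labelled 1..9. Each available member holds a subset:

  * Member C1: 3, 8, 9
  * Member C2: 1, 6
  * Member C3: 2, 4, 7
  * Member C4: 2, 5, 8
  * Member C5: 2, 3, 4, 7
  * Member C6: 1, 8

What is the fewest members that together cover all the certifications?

Take {C1, C2, C4, C5}. Their union is {1, 2, 3, 4, 5, 6, 7, 8, 9}, which is all 9 certifications.
No 3 of the 6 members cover everything (all 20 combinations miss at least one certification), so 4 is optimal.

4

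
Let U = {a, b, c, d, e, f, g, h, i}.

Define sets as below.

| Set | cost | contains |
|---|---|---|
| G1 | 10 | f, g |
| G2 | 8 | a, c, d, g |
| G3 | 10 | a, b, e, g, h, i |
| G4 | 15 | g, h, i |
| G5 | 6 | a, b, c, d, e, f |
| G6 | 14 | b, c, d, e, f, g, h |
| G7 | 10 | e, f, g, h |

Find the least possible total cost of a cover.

G3, G5 together cover every item (G3 ∪ G5 = {a, b, c, d, e, f, g, h, i}); total cost 10 + 6 = 16.
No covering selection has total cost below 16.

16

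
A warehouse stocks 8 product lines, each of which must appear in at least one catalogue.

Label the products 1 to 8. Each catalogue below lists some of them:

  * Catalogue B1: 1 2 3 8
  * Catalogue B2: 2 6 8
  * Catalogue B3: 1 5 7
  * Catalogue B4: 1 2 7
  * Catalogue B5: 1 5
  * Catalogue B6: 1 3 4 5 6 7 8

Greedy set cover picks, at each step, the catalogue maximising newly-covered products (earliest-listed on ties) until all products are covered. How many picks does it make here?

Greedy: pick B6 (covers 7 new) → pick B1 (covers 1 new). Total picks: 2.

2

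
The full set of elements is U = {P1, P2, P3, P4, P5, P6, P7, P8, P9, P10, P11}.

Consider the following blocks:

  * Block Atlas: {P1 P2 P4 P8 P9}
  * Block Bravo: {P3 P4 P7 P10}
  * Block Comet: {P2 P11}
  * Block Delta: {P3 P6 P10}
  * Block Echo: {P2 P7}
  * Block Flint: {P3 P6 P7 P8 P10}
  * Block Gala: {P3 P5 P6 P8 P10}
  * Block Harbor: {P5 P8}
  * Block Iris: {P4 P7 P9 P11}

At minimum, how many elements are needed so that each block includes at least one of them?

4

The 4 elements {P2, P3, P7, P8} hit every block.
No choice of 3 elements meets every block, so 4 is the minimum.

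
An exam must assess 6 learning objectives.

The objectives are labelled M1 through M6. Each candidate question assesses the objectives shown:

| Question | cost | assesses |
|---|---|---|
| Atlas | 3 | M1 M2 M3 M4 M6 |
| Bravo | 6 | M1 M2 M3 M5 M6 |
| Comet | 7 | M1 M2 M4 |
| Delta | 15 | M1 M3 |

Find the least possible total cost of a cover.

9

Atlas, Bravo together cover every objective (Atlas ∪ Bravo = {M1, M2, M3, M4, M5, M6}); total cost 3 + 6 = 9.
No covering selection has total cost below 9.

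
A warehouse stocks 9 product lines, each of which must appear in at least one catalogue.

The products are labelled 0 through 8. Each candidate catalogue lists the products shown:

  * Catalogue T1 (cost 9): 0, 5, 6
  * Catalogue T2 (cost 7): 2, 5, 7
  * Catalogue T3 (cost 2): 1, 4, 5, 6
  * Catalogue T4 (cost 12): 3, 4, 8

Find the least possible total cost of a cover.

30

T1, T2, T3, T4 together cover every product (T1 ∪ T2 ∪ T3 ∪ T4 = {0, 1, 2, 3, 4, 5, 6, 7, 8}); total cost 9 + 7 + 2 + 12 = 30.
No covering selection has total cost below 30.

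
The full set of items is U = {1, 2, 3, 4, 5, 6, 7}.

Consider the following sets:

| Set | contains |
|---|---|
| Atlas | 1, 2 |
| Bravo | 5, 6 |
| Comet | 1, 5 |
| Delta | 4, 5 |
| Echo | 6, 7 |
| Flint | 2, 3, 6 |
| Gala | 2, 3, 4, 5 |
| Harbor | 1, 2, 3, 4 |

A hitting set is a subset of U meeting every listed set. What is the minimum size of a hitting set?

Take H = {1, 5, 6}. Each listed set contains at least one of these, so H is a hitting set of size 3.
The sets Atlas, Delta, Echo are pairwise disjoint, so any hitting set needs a separate item for each — at least 3. Hence 3 is optimal.

3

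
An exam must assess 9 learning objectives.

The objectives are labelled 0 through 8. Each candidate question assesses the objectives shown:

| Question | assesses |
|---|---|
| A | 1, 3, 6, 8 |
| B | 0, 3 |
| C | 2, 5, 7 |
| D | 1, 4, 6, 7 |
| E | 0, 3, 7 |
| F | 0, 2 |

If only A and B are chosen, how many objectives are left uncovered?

Union of A, B = {0, 1, 3, 6, 8}.
Not covered: 2, 4, 5, 7 — 4 objectives.

4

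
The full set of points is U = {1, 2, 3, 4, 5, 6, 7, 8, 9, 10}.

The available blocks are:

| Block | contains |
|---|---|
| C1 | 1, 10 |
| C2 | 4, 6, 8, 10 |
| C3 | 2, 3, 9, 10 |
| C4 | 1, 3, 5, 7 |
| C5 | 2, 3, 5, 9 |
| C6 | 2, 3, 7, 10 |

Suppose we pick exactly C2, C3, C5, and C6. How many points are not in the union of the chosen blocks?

1

Union of C2, C3, C5, C6 = {2, 3, 4, 5, 6, 7, 8, 9, 10}.
Not covered: 1 — 1 point.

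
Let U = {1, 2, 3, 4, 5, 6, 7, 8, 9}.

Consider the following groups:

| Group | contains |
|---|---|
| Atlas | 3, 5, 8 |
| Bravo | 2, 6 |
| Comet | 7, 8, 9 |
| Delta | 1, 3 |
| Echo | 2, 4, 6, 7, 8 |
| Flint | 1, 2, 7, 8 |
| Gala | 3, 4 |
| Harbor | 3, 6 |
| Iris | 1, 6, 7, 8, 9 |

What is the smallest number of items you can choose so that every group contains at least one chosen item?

3

The 3 items {2, 3, 8} hit every group.
The groups Bravo, Comet, Gala are pairwise disjoint, so any hitting set needs a separate item for each — at least 3. Hence 3 is optimal.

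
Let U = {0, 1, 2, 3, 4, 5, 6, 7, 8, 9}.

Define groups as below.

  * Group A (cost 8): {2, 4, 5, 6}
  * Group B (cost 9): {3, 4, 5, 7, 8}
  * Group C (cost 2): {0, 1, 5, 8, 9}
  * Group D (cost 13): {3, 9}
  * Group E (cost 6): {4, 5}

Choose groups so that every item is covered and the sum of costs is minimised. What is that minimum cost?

A, B, C together cover every item (A ∪ B ∪ C = {0, 1, 2, 3, 4, 5, 6, 7, 8, 9}); total cost 8 + 9 + 2 = 19.
No covering selection has total cost below 19.

19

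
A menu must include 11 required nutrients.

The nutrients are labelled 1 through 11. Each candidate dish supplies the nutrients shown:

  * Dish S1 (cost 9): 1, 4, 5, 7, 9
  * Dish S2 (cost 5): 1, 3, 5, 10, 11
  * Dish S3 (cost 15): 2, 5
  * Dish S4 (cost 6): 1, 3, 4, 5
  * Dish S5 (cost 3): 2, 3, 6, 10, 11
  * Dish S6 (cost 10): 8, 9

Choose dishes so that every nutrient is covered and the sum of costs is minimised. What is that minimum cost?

22

S1, S5, S6 together cover every nutrient (S1 ∪ S5 ∪ S6 = {1, 2, 3, 4, 5, 6, 7, 8, 9, 10, 11}); total cost 9 + 3 + 10 = 22.
No covering selection has total cost below 22.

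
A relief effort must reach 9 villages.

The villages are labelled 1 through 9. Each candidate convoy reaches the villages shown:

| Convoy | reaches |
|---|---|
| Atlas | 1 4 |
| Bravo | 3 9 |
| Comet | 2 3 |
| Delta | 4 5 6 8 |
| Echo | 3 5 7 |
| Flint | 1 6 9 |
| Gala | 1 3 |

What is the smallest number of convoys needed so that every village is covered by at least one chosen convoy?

4

Take {Comet, Delta, Echo, Flint}. Their union is {1, 2, 3, 4, 5, 6, 7, 8, 9}, which is all 9 villages.
Only Delta contains 8, so Delta is forced; the remaining 5 villages need at least 3 more convoys (each remaining convoy adds at most 2) — so at least 4 convoys are needed, and 4 is optimal.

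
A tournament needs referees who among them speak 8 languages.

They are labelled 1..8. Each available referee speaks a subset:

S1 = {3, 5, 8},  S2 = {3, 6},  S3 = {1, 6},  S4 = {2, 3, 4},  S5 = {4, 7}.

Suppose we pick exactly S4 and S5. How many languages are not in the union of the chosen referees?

Union of S4, S5 = {2, 3, 4, 7}.
Not covered: 1, 5, 6, 8 — 4 languages.

4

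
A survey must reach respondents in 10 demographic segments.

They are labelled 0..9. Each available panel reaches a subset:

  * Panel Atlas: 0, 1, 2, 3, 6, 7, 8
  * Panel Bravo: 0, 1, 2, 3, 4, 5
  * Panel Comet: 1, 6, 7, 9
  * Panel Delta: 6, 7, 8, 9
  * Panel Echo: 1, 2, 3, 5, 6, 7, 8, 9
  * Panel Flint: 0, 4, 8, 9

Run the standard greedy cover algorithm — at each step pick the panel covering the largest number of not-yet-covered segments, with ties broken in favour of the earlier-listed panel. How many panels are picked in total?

Greedy: pick Echo (covers 8 new) → pick Bravo (covers 2 new). Total picks: 2.

2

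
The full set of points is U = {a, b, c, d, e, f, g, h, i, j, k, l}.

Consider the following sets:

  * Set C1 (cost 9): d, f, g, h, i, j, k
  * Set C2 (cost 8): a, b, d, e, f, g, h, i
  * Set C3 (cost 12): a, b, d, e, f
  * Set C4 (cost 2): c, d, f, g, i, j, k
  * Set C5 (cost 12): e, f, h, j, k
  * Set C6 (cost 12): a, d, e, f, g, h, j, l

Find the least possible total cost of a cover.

C2, C4, C6 together cover every point (C2 ∪ C4 ∪ C6 = {a, b, c, d, e, f, g, h, i, j, k, l}); total cost 8 + 2 + 12 = 22.
No covering selection has total cost below 22.

22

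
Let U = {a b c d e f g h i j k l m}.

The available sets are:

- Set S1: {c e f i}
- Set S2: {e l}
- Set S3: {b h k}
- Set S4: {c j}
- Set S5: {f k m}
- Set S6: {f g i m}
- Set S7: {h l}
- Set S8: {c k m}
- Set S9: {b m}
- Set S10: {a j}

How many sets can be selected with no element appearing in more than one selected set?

S1, S7, S9, S10 are pairwise disjoint (S1={c,e,f,i}; S7={h,l}; S9={b,m}; S10={a,j}).
Every remaining set overlaps one of these, and no 5 of the listed sets are pairwise disjoint, so 4 is the maximum.

4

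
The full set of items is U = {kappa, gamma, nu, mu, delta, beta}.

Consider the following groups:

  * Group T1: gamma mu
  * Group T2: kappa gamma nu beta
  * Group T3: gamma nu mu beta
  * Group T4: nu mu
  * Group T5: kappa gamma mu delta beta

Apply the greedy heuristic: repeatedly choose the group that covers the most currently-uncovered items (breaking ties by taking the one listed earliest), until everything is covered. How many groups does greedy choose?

2

Greedy: pick T5 (covers 5 new) → pick T2 (covers 1 new). Total picks: 2.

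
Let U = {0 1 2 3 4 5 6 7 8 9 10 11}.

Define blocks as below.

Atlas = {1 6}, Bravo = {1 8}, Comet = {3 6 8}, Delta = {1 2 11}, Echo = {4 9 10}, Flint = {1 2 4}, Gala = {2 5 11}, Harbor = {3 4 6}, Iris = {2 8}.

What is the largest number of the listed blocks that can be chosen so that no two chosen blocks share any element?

Comet, Echo, Gala are pairwise disjoint (Comet={3,6,8}; Echo={4,9,10}; Gala={2,5,11}).
Every remaining block overlaps one of these, and no 4 of the listed blocks are pairwise disjoint, so 3 is the maximum.

3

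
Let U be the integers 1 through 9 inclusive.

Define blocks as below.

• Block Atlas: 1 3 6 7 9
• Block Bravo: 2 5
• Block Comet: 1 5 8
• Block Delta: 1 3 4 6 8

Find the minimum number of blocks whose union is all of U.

Atlas and Bravo and Delta together: Atlas ∪ Bravo ∪ Delta = {1, 2, 3, 4, 5, 6, 7, 8, 9} — every item is covered.
Only Bravo contains 2, so Bravo is forced; the remaining 7 items need at least 2 more blocks (each remaining block adds at most 5) — so at least 3 blocks are needed, and 3 is optimal.

3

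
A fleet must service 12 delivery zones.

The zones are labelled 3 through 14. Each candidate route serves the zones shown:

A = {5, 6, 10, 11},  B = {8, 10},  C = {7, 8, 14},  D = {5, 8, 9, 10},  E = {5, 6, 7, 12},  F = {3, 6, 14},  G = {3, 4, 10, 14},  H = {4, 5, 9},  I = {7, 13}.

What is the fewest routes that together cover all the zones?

A and D and E and G and I together: A ∪ D ∪ E ∪ G ∪ I = {3, 4, 5, 6, 7, 8, 9, 10, 11, 12, 13, 14} — every zone is covered.
No 4 of the 9 routes cover everything (all 126 combinations miss at least one zone), so 5 is optimal.

5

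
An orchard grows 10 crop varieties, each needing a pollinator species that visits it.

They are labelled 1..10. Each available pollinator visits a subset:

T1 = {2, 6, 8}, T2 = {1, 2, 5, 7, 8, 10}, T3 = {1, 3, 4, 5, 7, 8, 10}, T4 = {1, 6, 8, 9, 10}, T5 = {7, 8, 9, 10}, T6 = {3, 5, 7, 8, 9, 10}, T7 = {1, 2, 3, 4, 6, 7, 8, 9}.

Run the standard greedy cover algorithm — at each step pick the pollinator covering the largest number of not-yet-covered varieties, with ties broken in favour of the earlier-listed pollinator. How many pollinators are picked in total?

2

Greedy: pick T7 (covers 8 new) → pick T2 (covers 2 new). Total picks: 2.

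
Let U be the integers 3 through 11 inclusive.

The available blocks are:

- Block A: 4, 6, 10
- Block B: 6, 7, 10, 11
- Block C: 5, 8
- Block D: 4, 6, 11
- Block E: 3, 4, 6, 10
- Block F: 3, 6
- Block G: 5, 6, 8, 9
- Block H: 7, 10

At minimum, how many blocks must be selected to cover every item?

3

B and E and G together: B ∪ E ∪ G = {3, 4, 5, 6, 7, 8, 9, 10, 11} — every item is covered.
Each block has at most 4 items, and 2·4 = 8 < 9 — so at least 3 blocks are needed, and 3 is optimal.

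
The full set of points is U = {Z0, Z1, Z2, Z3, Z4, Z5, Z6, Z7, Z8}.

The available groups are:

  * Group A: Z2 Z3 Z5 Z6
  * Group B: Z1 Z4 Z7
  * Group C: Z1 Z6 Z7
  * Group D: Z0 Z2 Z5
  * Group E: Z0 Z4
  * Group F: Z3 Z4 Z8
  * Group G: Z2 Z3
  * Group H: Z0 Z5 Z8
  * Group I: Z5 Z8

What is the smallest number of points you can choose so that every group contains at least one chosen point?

The 4 points {Z2, Z4, Z5, Z6} hit every group.
The groups C, E, G, I are pairwise disjoint, so any hitting set needs a separate point for each — at least 4. Hence 4 is optimal.

4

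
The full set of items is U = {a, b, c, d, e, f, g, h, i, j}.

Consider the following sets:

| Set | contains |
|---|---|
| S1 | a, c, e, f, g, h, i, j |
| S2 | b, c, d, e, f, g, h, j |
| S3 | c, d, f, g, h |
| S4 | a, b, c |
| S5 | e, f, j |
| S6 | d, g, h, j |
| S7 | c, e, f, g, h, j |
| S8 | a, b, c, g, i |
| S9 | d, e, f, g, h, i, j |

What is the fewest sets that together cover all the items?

S1 and S2 together: S1 ∪ S2 = {a, b, c, d, e, f, g, h, i, j} — every item is covered.
No single set has all 10 items (the largest, S1, has 8), so 2 is optimal.

2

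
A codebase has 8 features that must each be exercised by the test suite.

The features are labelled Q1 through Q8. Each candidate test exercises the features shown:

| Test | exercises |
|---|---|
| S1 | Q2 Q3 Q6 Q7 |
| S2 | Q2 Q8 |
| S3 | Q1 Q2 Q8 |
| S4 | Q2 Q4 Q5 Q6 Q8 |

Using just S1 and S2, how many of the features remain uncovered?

Union of S1, S2 = {Q2, Q3, Q6, Q7, Q8}.
Not covered: Q1, Q4, Q5 — 3 features.

3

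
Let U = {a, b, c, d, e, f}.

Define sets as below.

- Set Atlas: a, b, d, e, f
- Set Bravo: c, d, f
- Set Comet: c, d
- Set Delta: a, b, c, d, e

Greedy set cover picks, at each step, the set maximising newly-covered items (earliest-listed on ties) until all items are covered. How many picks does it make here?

2

Greedy: pick Atlas (covers 5 new) → pick Bravo (covers 1 new). Total picks: 2.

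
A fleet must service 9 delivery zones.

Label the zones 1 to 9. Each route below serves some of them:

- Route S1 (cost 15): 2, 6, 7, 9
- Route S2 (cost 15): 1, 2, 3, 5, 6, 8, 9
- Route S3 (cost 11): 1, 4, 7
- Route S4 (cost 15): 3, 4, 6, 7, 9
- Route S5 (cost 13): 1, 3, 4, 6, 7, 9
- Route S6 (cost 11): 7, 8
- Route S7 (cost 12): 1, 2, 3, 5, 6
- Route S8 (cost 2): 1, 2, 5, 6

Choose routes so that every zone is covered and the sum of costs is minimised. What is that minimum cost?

26

S2, S3 together cover every zone (S2 ∪ S3 = {1, 2, 3, 4, 5, 6, 7, 8, 9}); total cost 15 + 11 = 26.
No covering selection has total cost below 26.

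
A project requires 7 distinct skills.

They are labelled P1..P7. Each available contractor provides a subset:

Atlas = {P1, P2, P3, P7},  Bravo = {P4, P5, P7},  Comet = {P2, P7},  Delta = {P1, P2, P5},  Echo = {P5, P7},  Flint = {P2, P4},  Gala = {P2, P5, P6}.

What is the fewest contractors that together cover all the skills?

Take {Atlas, Flint, Gala}. Their union is {P1, P2, P3, P4, P5, P6, P7}, which is all 7 skills.
Only Atlas contains P3, so Atlas is forced; the remaining 3 skills need at least 2 more contractors (each remaining contractor adds at most 2) — so at least 3 contractors are needed, and 3 is optimal.

3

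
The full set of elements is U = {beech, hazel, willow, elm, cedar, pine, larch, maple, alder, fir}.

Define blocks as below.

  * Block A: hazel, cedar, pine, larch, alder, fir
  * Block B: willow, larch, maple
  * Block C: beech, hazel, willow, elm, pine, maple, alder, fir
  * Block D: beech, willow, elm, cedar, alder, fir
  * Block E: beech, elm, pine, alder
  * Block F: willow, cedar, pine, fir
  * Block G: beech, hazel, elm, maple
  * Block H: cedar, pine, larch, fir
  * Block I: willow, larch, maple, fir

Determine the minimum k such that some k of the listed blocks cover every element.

A and C cover everything between them: the union {beech, hazel, willow, elm, cedar, pine, larch, maple, alder, fir} is all of U.
No single block has all 10 elements (the largest, C, has 8), so 2 is optimal.

2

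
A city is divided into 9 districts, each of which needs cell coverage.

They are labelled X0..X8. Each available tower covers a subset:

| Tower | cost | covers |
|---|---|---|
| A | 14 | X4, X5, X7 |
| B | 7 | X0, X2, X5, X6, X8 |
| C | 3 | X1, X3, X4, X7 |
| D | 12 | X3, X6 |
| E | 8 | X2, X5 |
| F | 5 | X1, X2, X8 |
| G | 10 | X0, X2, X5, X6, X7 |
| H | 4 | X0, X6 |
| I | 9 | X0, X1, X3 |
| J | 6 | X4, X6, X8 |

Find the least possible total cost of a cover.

10

B, C together cover every district (B ∪ C = {X0, X1, X2, X3, X4, X5, X6, X7, X8}); total cost 7 + 3 = 10.
No covering selection has total cost below 10.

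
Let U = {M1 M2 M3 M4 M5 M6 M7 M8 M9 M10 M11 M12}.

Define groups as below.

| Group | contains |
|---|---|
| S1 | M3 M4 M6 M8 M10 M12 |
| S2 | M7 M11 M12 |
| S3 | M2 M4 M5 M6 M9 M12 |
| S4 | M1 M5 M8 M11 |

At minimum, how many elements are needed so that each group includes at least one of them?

2

H = {M8, M12} meets every group (each contains at least one member of H), and |H| = 2.
No single element lies in every group, so at least 2 are needed and 2 is optimal.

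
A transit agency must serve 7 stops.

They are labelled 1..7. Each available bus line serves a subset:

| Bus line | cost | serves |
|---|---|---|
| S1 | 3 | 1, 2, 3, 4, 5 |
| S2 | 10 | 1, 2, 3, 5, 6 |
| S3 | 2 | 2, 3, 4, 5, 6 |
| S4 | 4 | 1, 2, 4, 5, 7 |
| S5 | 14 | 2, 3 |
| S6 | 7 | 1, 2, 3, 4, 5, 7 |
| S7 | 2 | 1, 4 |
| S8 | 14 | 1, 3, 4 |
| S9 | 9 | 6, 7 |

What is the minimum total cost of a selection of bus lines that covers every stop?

6

S3, S4 together cover every stop (S3 ∪ S4 = {1, 2, 3, 4, 5, 6, 7}); total cost 2 + 4 = 6.
No covering selection has total cost below 6.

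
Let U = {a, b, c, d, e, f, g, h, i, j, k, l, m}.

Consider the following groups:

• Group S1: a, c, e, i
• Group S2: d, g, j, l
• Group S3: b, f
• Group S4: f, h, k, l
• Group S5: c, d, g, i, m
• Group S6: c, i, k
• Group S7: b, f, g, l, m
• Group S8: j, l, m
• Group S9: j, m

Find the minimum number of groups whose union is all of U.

4

Take {S1, S2, S4, S7}. Their union is {a, b, c, d, e, f, g, h, i, j, k, l, m}, which is all 13 elements.
No 3 of the 9 groups cover everything (all 84 combinations miss at least one element), so 4 is optimal.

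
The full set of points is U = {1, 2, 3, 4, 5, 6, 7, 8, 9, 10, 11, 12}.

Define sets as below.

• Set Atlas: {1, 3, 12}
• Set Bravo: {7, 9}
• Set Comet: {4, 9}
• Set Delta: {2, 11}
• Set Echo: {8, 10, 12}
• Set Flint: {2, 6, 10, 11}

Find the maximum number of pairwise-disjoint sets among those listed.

Atlas, Comet, Flint are pairwise disjoint (Atlas={1,3,12}; Comet={4,9}; Flint={2,6,10,11}).
Every remaining set overlaps one of these, and no 4 of the listed sets are pairwise disjoint, so 3 is the maximum.

3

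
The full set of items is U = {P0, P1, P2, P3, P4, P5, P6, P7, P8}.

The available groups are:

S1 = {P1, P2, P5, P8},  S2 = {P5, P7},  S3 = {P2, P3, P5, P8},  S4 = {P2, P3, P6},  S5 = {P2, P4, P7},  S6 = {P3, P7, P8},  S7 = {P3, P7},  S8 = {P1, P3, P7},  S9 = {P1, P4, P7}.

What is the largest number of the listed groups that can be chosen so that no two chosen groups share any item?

2

S2, S4 are pairwise disjoint (S2={P5,P7}; S4={P2,P3,P6}).
Every remaining group overlaps one of these, and no 3 of the listed groups are pairwise disjoint, so 2 is the maximum.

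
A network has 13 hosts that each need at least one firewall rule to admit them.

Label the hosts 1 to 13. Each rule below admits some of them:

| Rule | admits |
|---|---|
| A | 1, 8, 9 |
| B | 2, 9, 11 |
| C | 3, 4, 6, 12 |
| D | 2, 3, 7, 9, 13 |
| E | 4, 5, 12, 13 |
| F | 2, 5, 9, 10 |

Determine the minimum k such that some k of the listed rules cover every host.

Take {A, B, C, D, F}. Their union is {1, 2, 3, 4, 5, 6, 7, 8, 9, 10, 11, 12, 13}, which is all 13 hosts.
No 4 of the 6 rules cover everything (all 15 combinations miss at least one host), so 5 is optimal.

5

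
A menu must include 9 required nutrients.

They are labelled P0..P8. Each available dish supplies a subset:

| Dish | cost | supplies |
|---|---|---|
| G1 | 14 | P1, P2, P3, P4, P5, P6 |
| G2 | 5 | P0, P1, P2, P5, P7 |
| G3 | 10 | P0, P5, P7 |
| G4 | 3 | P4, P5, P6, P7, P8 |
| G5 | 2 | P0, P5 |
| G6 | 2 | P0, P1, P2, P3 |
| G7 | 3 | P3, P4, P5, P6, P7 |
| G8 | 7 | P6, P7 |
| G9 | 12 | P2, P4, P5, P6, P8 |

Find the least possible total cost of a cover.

G4, G6 together cover every nutrient (G4 ∪ G6 = {P0, P1, P2, P3, P4, P5, P6, P7, P8}); total cost 3 + 2 = 5.
No covering selection has total cost below 5.

5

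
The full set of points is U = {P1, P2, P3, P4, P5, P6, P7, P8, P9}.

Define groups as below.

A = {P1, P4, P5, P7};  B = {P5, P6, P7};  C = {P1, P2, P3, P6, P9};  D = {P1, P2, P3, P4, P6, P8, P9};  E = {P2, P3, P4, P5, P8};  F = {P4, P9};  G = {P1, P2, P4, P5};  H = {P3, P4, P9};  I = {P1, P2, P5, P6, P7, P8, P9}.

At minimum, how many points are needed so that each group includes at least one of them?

2

T = {P5, P9} meets every group (each contains at least one member of T), and |T| = 2.
The groups B, F are pairwise disjoint, so any hitting set needs a separate point for each — at least 2. Hence 2 is optimal.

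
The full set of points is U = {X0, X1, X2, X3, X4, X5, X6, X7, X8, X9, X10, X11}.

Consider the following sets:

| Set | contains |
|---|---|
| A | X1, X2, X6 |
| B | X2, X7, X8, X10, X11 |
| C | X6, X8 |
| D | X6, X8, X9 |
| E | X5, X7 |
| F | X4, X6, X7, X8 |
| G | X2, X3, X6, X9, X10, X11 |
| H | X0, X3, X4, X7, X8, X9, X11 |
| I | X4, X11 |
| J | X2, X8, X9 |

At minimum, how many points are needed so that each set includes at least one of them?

4

The 4 points {X2, X4, X7, X8} hit every set.
No choice of 3 points meets every set, so 4 is the minimum.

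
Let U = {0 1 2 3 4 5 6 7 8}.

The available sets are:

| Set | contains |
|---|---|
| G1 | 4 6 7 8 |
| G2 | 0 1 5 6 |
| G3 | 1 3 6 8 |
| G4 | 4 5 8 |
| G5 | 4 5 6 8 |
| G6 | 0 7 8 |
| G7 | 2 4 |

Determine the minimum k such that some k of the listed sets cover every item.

4

Take {G3, G4, G6, G7}. Their union is {0, 1, 2, 3, 4, 5, 6, 7, 8}, which is all 9 items.
Only G3 contains 3, so G3 is forced; the remaining 5 items need at least 3 more sets (each remaining set adds at most 2) — so at least 4 sets are needed, and 4 is optimal.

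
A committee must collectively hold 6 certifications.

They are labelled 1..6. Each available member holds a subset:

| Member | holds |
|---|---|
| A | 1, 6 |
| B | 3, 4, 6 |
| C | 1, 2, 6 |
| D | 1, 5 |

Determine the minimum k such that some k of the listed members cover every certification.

B and C and D together: B ∪ C ∪ D = {1, 2, 3, 4, 5, 6} — every certification is covered.
Only C contains 2, so C is forced; the remaining 3 certifications need at least 2 more members (each remaining member adds at most 2) — so at least 3 members are needed, and 3 is optimal.

3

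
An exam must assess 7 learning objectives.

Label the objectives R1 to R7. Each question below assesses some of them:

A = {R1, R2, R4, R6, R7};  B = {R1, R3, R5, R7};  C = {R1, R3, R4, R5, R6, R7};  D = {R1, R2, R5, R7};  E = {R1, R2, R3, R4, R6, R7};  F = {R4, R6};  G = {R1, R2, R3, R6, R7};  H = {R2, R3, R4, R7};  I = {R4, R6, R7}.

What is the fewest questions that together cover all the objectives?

Take {B, E}. Their union is {R1, R2, R3, R4, R5, R6, R7}, which is all 7 objectives.
No single question has all 7 objectives (the largest, C, has 6), so 2 is optimal.

2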